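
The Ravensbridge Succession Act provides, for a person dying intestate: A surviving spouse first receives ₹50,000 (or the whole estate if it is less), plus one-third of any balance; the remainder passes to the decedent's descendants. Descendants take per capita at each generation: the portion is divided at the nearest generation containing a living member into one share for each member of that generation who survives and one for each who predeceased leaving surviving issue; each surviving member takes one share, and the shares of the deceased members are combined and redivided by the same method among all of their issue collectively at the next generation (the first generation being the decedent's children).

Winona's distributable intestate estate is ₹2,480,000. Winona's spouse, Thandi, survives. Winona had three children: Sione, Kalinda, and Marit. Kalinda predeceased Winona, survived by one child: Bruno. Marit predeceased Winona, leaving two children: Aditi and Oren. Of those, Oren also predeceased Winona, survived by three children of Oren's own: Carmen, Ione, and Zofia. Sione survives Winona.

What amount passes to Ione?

Thandi first takes ₹50,000, leaving a balance of ₹2,430,000. Thandi then takes one-third of the balance (₹810,000), for a total of ₹860,000. The remaining ₹1,620,000 passes to the descendants.
The descendants' portion (₹1,620,000) is divided at the children's generation into 3 shares of ₹540,000. Sione takes ₹540,000. The 2 shares of the deceased (Kalinda and Marit) are combined into a pool of ₹1,080,000.
That pool (₹1,080,000) is divided at the grandchildren's generation into 3 shares of ₹360,000. Bruno and Aditi each take ₹360,000. The remaining share for the deceased Oren (₹360,000) is carried to the next generation.
That pool (₹360,000) is divided at the great-grandchildren's generation equally among Carmen, Ione, and Zofia: ₹120,000 each.

Ione receives ₹120,000.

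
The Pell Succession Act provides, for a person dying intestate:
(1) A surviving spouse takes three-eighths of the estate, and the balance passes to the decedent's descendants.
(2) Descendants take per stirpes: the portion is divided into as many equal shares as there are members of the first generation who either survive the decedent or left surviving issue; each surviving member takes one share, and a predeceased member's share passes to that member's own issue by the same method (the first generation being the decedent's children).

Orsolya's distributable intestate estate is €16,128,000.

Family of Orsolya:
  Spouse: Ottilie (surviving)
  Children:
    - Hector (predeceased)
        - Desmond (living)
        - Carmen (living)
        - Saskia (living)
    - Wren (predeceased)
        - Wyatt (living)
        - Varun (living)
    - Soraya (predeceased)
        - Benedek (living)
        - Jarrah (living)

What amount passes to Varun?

Ottilie takes three-eighths of €16,128,000 = €6,048,000. The remaining €10,080,000 passes to the descendants.
The descendants' portion (€10,080,000) is divided into 3 shares of €3,360,000: Hector's €3,360,000 share passes to Hector's issue; Wren's €3,360,000 share passes to Wren's issue; Soraya's €3,360,000 share passes to Soraya's issue.
Hector's share (€3,360,000) is divided into 3 shares of €1,120,000: Desmond, Carmen, and Saskia each take €1,120,000.
Wren's share (€3,360,000) is divided into 2 shares of €1,680,000: Wyatt and Varun each take €1,680,000.
Soraya's share (€3,360,000) is divided into 2 shares of €1,680,000: Benedek and Jarrah each take €1,680,000.

Varun receives €1,680,000.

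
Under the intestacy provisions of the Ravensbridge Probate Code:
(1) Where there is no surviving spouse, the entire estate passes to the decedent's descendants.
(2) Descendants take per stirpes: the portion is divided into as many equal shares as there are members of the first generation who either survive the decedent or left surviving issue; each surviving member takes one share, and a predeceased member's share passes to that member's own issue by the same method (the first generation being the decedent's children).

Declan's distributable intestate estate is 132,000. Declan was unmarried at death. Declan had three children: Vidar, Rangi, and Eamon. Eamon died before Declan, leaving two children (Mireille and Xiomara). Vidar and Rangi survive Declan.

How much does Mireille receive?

Mireille receives 22,000.

The entire 132,000 passes to the descendants.
That amount (132,000) is divided into 3 shares of 44,000: Vidar and Rangi each take 44,000; Eamon's 44,000 share passes to Eamon's issue.
Eamon's share (44,000) is divided into 2 shares of 22,000: Mireille and Xiomara each take 22,000.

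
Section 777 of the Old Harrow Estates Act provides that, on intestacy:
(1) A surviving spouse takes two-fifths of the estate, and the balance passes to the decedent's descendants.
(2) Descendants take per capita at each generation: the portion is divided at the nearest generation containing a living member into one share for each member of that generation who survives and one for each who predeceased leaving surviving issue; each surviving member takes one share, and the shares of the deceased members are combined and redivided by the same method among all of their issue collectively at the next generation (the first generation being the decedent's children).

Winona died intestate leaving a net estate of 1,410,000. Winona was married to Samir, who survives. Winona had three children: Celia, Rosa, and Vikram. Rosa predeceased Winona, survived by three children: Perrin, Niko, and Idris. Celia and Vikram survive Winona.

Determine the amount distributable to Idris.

Idris receives 94,000.

Samir takes two-fifths of 1,410,000 = 564,000. The remaining 846,000 passes to the descendants.
The descendants' portion (846,000) is divided at the children's generation into 3 shares of 282,000. Celia and Vikram each take 282,000. The remaining share for the deceased Rosa (282,000) is carried to the next generation.
That pool (282,000) is divided at the grandchildren's generation equally among Perrin, Niko, and Idris: 94,000 each.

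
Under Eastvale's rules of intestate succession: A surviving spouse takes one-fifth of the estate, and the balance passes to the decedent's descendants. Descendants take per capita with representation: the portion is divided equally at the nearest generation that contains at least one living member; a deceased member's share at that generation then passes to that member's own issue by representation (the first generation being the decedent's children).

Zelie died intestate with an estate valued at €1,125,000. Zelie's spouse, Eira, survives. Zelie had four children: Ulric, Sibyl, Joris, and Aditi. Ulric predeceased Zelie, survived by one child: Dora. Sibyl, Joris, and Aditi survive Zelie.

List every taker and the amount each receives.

Eira: €225,000; Dora: €225,000; Sibyl: €225,000; Joris: €225,000; Aditi: €225,000

Eira takes one-fifth of €1,125,000 = €225,000. The remaining €900,000 passes to the descendants.
The descendants' portion (€900,000) is divided into 4 shares of €225,000: Sibyl, Joris, and Aditi each take €225,000; Ulric's €225,000 share passes to Ulric's issue.
Ulric's share (€225,000) passes entirely to Dora.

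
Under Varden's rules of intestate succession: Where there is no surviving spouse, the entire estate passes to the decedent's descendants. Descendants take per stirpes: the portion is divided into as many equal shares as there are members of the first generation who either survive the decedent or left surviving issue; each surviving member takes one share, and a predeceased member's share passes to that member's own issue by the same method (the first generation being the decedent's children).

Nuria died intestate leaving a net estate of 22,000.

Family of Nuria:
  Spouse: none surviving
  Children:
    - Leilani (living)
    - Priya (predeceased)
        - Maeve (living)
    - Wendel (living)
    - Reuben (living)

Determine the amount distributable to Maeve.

Maeve receives 5,500.

The entire 22,000 passes to the descendants.
That amount (22,000) is divided into 4 shares of 5,500: Leilani, Wendel, and Reuben each take 5,500; Priya's 5,500 share passes to Priya's issue.
Priya's share (5,500) passes entirely to Maeve.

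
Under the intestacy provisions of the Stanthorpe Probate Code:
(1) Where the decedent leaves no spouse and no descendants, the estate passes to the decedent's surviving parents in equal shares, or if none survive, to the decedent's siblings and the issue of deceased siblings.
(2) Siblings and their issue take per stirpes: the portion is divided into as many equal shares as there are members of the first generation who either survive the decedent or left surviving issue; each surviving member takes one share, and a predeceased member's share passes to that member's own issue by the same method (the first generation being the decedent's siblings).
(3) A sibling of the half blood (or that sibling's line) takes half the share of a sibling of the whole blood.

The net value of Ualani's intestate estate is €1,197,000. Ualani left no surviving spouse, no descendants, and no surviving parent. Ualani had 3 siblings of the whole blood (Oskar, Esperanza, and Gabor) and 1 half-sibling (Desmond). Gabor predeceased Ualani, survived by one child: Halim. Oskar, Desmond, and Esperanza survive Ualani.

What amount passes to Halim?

Halim receives €342,000.

The entire €1,197,000 passes to the siblings and their issue.
Counting each half-blood sibling's line as half a unit, there are 7/2 units in €1,197,000, so one unit is €342,000. Whole-blood lines (Oskar, Esperanza, and Gabor) take €342,000 each; half-blood lines (Desmond) take €171,000 each.
Gabor's share (€342,000) passes entirely to Halim.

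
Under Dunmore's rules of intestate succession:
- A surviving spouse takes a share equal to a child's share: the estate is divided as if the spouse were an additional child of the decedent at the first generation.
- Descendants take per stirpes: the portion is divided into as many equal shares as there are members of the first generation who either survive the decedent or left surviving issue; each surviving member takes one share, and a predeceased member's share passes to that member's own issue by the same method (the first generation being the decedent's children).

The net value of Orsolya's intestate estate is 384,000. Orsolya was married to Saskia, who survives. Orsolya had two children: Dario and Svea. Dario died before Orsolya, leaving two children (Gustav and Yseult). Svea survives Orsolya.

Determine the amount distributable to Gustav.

The spouse counts as an additional share at the children's level, so there are 3 primary shares of 128,000. Saskia takes one such share (128,000).
The children's combined portion (256,000) is divided into 2 shares of 128,000: Svea takes 128,000; Dario's 128,000 share passes to Dario's issue.
Dario's share (128,000) is divided into 2 shares of 64,000: Gustav and Yseult each take 64,000.

Gustav receives 64,000.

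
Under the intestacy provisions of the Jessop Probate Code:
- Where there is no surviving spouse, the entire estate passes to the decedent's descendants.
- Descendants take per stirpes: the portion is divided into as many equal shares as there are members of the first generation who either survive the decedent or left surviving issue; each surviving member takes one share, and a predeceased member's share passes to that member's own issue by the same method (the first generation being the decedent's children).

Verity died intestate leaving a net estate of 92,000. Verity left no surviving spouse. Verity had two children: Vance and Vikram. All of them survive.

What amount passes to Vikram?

Vikram receives 46,000.

The entire 92,000 passes to the descendants.
That amount (92,000) is divided into 2 shares of 46,000: Vance and Vikram each take 46,000.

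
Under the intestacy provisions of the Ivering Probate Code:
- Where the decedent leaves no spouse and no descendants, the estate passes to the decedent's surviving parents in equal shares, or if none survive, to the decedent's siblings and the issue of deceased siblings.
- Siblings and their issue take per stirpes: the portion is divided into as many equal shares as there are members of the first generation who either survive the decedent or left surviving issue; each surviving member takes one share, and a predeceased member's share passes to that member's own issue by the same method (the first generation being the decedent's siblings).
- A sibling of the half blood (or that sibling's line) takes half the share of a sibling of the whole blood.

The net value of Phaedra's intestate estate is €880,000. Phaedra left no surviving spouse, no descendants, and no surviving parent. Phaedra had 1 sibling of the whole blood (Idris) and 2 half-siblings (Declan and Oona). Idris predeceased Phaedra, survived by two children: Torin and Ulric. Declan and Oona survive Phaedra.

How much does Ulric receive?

Ulric receives €220,000.

The entire €880,000 passes to the siblings and their issue.
Counting each half-blood sibling's line as half a unit, there are 2 units in €880,000, so one unit is €440,000. Whole-blood lines (Idris) take €440,000 each; half-blood lines (Declan and Oona) take €220,000 each.
Idris's share (€440,000) is divided into 2 shares of €220,000: Torin and Ulric each take €220,000.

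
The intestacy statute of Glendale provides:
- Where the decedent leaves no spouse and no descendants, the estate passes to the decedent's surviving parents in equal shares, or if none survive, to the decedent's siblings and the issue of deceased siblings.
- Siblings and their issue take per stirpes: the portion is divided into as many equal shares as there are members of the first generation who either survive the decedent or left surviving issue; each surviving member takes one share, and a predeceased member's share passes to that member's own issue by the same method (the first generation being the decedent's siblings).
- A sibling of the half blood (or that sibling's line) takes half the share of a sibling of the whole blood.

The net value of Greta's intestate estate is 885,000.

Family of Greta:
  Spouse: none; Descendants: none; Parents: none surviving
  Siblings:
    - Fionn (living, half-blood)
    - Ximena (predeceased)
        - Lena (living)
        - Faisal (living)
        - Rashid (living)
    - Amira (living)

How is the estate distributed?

The entire 885,000 passes to the siblings and their issue.
Counting each half-blood sibling's line as half a unit, there are 5/2 units in 885,000, so one unit is 354,000. Whole-blood lines (Ximena and Amira) take 354,000 each; half-blood lines (Fionn) take 177,000 each.
Ximena's share (354,000) is divided into 3 shares of 118,000: Lena, Faisal, and Rashid each take 118,000.

Fionn: 177,000; Lena: 118,000; Faisal: 118,000; Rashid: 118,000; Amira: 354,000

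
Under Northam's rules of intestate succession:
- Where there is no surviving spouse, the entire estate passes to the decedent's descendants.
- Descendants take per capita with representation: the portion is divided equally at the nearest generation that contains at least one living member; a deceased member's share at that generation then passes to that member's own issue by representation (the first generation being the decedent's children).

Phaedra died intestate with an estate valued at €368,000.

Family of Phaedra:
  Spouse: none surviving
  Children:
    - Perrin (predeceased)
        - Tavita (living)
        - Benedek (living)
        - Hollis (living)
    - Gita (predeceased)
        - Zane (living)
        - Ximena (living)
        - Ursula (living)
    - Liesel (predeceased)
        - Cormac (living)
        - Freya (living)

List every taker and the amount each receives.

The entire €368,000 passes to the descendants.
No child survives, so the initial division is made at the grandchildren's generation.
That amount (€368,000) is divided into 8 shares of €46,000: Tavita, Benedek, Hollis, Zane, Ximena, Ursula, Cormac, and Freya each take €46,000.

Tavita: €46,000; Benedek: €46,000; Hollis: €46,000; Zane: €46,000; Ximena: €46,000; Ursula: €46,000; Cormac: €46,000; Freya: €46,000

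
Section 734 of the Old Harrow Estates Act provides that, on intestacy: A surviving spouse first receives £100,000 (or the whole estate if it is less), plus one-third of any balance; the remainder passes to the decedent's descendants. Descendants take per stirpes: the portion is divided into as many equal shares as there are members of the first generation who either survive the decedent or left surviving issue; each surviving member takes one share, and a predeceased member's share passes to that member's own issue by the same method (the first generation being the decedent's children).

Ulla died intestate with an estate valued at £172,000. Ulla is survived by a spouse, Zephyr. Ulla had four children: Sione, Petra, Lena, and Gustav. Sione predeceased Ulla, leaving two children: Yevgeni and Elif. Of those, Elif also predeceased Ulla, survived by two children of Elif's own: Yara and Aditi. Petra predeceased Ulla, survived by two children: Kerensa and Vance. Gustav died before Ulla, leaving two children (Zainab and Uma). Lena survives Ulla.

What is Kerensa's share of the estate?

Kerensa receives £6,000.

Zephyr first takes £100,000, leaving a balance of £72,000. Zephyr then takes one-third of the balance (£24,000), for a total of £124,000. The remaining £48,000 passes to the descendants.
The descendants' portion (£48,000) is divided into 4 shares of £12,000: Lena takes £12,000; Sione's £12,000 share passes to Sione's issue; Petra's £12,000 share passes to Petra's issue; Gustav's £12,000 share passes to Gustav's issue.
Sione's share (£12,000) is divided into 2 shares of £6,000: Yevgeni takes £6,000; Elif's £6,000 share passes to Elif's issue.
Elif's share (£6,000) is divided into 2 shares of £3,000: Yara and Aditi each take £3,000.
Petra's share (£12,000) is divided into 2 shares of £6,000: Kerensa and Vance each take £6,000.
Gustav's share (£12,000) is divided into 2 shares of £6,000: Zainab and Uma each take £6,000.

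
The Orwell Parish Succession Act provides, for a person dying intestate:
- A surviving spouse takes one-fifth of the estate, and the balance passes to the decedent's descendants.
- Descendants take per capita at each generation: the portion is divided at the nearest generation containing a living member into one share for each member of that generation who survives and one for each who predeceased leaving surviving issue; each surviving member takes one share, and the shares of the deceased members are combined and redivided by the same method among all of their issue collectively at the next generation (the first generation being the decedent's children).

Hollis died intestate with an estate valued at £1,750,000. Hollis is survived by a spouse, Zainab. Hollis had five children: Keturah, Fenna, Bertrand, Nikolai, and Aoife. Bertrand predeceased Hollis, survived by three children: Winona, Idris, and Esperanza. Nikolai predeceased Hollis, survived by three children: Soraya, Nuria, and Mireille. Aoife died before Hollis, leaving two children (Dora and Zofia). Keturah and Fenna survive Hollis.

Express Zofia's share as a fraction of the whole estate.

Zainab takes one-fifth of £1,750,000 = £350,000. The remaining £1,400,000 passes to the descendants.
The descendants' portion (£1,400,000) is divided at the children's generation into 5 shares of £280,000. Keturah and Fenna each take £280,000. The 3 shares of the deceased (Bertrand, Nikolai, and Aoife) are combined into a pool of £840,000.
That pool (£840,000) is divided at the grandchildren's generation equally among Winona, Idris, Esperanza, Soraya, Nuria, Mireille, Dora, and Zofia: £105,000 each.

Zofia receives 3/50 of the estate.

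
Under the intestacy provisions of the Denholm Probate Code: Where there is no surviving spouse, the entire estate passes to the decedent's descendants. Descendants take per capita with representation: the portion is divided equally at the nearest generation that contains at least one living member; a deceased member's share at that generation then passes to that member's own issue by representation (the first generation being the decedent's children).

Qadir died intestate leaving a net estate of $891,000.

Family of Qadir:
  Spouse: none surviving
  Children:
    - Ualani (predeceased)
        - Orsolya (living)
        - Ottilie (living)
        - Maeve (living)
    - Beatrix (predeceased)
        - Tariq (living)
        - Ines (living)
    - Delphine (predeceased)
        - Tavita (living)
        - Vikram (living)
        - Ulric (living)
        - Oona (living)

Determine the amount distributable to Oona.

The entire $891,000 passes to the descendants.
No child survives, so the initial division is made at the grandchildren's generation.
That amount ($891,000) is divided into 9 shares of $99,000: Orsolya, Ottilie, Maeve, Tariq, Ines, Tavita, Vikram, Ulric, and Oona each take $99,000.

Oona receives $99,000.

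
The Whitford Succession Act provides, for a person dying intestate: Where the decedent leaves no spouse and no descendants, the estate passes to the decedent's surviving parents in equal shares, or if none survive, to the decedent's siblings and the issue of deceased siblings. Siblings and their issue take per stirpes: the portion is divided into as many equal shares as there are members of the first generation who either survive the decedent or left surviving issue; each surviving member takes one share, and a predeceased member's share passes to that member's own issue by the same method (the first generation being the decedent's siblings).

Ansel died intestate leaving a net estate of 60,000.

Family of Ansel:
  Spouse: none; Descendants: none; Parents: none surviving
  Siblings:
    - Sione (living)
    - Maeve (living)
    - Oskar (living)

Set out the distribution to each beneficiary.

Sione: 20,000; Maeve: 20,000; Oskar: 20,000

The entire 60,000 passes to the siblings and their issue.
That amount (60,000) is divided into 3 shares of 20,000: Sione, Maeve, and Oskar each take 20,000.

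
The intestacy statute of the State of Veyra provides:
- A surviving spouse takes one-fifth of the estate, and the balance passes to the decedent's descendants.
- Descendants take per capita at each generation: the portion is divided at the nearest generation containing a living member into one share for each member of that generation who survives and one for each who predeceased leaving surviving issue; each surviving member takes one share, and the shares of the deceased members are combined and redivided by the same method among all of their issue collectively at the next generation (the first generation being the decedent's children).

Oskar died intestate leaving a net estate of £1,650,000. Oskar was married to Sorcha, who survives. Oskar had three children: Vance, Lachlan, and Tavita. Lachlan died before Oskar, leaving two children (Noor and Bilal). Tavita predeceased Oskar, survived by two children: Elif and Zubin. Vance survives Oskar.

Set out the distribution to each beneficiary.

Sorcha: £330,000; Vance: £440,000; Noor: £220,000; Bilal: £220,000; Elif: £220,000; Zubin: £220,000

Sorcha takes one-fifth of £1,650,000 = £330,000. The remaining £1,320,000 passes to the descendants.
The descendants' portion (£1,320,000) is divided at the children's generation into 3 shares of £440,000. Vance takes £440,000. The 2 shares of the deceased (Lachlan and Tavita) are combined into a pool of £880,000.
That pool (£880,000) is divided at the grandchildren's generation equally among Noor, Bilal, Elif, and Zubin: £220,000 each.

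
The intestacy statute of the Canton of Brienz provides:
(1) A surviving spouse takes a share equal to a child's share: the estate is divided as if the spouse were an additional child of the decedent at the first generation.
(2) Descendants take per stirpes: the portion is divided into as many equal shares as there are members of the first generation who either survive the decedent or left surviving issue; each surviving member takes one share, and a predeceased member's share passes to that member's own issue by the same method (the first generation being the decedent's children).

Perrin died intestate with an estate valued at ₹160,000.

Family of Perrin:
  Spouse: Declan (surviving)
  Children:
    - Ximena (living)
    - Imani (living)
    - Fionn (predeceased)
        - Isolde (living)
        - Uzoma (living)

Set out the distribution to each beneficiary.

Declan: ₹40,000; Ximena: ₹40,000; Imani: ₹40,000; Isolde: ₹20,000; Uzoma: ₹20,000

The spouse counts as an additional share at the children's level, so there are 4 primary shares of ₹40,000. Declan takes one such share (₹40,000).
The children's combined portion (₹120,000) is divided into 3 shares of ₹40,000: Ximena and Imani each take ₹40,000; Fionn's ₹40,000 share passes to Fionn's issue.
Fionn's share (₹40,000) is divided into 2 shares of ₹20,000: Isolde and Uzoma each take ₹20,000.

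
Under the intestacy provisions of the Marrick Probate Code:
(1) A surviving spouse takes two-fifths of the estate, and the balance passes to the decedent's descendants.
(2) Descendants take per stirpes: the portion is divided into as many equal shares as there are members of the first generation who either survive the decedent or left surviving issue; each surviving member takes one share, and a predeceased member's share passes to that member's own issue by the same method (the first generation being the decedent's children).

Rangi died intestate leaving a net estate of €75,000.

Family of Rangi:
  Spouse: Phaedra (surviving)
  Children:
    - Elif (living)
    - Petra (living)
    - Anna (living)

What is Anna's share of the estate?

Phaedra takes two-fifths of €75,000 = €30,000. The remaining €45,000 passes to the descendants.
The descendants' portion (€45,000) is divided into 3 shares of €15,000: Elif, Petra, and Anna each take €15,000.

Anna receives €15,000.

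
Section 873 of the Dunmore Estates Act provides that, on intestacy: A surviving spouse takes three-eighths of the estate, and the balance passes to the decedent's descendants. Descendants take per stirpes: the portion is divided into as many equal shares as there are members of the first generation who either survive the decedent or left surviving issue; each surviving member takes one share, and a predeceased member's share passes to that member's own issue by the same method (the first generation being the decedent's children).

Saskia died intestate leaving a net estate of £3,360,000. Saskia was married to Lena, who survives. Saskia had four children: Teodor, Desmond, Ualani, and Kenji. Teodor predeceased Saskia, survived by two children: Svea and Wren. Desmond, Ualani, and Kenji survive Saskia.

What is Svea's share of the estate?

Lena takes three-eighths of £3,360,000 = £1,260,000. The remaining £2,100,000 passes to the descendants.
The descendants' portion (£2,100,000) is divided into 4 shares of £525,000: Desmond, Ualani, and Kenji each take £525,000; Teodor's £525,000 share passes to Teodor's issue.
Teodor's share (£525,000) is divided into 2 shares of £262,500: Svea and Wren each take £262,500.

Svea receives £262,500.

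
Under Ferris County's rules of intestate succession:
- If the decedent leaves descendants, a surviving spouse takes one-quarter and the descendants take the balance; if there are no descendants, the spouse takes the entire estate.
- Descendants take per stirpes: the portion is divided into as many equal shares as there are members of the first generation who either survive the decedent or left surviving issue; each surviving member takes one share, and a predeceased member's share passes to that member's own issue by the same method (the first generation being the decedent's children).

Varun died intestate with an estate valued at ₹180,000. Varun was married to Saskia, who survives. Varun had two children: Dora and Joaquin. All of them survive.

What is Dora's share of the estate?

Dora receives ₹67,500.

Saskia takes one-quarter of ₹180,000 = ₹45,000. The remaining ₹135,000 passes to the descendants.
The descendants' portion (₹135,000) is divided into 2 shares of ₹67,500: Dora and Joaquin each take ₹67,500.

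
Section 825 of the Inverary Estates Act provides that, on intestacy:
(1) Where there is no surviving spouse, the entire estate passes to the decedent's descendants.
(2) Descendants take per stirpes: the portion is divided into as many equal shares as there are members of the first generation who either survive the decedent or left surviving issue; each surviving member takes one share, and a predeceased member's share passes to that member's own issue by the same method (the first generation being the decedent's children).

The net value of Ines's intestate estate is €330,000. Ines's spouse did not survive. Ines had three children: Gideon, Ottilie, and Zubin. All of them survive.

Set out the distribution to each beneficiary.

Gideon: €110,000; Ottilie: €110,000; Zubin: €110,000

The entire €330,000 passes to the descendants.
That amount (€330,000) is divided into 3 shares of €110,000: Gideon, Ottilie, and Zubin each take €110,000.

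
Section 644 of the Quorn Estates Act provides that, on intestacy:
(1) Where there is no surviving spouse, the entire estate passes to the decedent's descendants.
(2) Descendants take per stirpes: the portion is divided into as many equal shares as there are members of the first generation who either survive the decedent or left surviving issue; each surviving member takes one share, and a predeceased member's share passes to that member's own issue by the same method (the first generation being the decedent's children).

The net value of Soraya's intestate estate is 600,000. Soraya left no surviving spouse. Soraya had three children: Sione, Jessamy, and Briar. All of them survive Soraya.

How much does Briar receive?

The entire 600,000 passes to the descendants.
That amount (600,000) is divided into 3 shares of 200,000: Sione, Jessamy, and Briar each take 200,000.

Briar receives 200,000.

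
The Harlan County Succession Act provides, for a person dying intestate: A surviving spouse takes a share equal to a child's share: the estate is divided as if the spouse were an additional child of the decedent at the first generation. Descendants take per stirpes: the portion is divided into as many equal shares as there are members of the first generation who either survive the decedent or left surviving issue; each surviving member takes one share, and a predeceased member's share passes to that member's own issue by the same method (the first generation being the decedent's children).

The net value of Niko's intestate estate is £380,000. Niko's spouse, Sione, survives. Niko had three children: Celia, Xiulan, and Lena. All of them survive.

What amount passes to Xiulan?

Xiulan receives £95,000.

The spouse counts as an additional share at the children's level, so there are 4 primary shares of £95,000. Sione takes one such share (£95,000).
The children's combined portion (£285,000) is divided into 3 shares of £95,000: Celia, Xiulan, and Lena each take £95,000.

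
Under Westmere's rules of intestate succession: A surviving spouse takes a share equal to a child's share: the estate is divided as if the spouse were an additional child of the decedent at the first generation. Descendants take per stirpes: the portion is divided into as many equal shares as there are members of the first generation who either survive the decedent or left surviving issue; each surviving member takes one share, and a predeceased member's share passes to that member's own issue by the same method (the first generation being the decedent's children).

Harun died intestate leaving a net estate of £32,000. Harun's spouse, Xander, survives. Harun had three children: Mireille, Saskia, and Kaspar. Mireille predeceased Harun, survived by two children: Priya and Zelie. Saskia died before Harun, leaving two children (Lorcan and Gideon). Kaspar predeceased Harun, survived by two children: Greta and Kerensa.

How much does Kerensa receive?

The spouse counts as an additional share at the children's level, so there are 4 primary shares of £8,000. Xander takes one such share (£8,000).
The children's combined portion (£24,000) is divided into 3 shares of £8,000: Mireille's £8,000 share passes to Mireille's issue; Saskia's £8,000 share passes to Saskia's issue; Kaspar's £8,000 share passes to Kaspar's issue.
Mireille's share (£8,000) is divided into 2 shares of £4,000: Priya and Zelie each take £4,000.
Saskia's share (£8,000) is divided into 2 shares of £4,000: Lorcan and Gideon each take £4,000.
Kaspar's share (£8,000) is divided into 2 shares of £4,000: Greta and Kerensa each take £4,000.

Kerensa receives £4,000.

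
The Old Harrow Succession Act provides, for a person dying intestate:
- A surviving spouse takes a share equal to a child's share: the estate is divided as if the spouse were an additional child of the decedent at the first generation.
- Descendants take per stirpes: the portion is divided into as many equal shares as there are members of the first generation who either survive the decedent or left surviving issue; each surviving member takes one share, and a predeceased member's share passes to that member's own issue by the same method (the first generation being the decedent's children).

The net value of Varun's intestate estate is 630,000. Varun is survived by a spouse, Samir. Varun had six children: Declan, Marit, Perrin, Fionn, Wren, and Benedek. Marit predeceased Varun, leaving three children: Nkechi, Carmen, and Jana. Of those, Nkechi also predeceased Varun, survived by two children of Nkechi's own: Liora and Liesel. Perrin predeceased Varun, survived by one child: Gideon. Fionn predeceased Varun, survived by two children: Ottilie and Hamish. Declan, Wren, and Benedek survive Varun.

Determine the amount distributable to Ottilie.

Ottilie receives 45,000.

The spouse counts as an additional share at the children's level, so there are 7 primary shares of 90,000. Samir takes one such share (90,000).
The children's combined portion (540,000) is divided into 6 shares of 90,000: Declan, Wren, and Benedek each take 90,000; Marit's 90,000 share passes to Marit's issue; Perrin's 90,000 share passes to Perrin's issue; Fionn's 90,000 share passes to Fionn's issue.
Marit's share (90,000) is divided into 3 shares of 30,000: Carmen and Jana each take 30,000; Nkechi's 30,000 share passes to Nkechi's issue.
Nkechi's share (30,000) is divided into 2 shares of 15,000: Liora and Liesel each take 15,000.
Perrin's share (90,000) passes entirely to Gideon.
Fionn's share (90,000) is divided into 2 shares of 45,000: Ottilie and Hamish each take 45,000.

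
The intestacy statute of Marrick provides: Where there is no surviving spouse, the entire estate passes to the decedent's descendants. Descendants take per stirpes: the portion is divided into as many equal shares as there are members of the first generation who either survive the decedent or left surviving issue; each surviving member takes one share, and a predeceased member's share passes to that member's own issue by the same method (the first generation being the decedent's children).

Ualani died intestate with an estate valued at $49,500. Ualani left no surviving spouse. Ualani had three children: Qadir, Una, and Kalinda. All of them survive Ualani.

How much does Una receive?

Una receives $16,500.

The entire $49,500 passes to the descendants.
That amount ($49,500) is divided into 3 shares of $16,500: Qadir, Una, and Kalinda each take $16,500.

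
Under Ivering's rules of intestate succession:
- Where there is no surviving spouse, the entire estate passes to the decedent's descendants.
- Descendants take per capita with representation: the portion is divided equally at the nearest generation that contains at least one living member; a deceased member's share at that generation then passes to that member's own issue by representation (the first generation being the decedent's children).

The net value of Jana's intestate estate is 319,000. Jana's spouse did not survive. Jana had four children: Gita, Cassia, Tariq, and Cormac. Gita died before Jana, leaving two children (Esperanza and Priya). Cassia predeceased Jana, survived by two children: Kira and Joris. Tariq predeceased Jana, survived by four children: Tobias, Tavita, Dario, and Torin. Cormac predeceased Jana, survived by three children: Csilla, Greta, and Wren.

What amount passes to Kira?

Kira receives 29,000.

The entire 319,000 passes to the descendants.
No child survives, so the initial division is made at the grandchildren's generation.
That amount (319,000) is divided into 11 shares of 29,000: Esperanza, Priya, Kira, Joris, Tobias, Tavita, Dario, Torin, Csilla, Greta, and Wren each take 29,000.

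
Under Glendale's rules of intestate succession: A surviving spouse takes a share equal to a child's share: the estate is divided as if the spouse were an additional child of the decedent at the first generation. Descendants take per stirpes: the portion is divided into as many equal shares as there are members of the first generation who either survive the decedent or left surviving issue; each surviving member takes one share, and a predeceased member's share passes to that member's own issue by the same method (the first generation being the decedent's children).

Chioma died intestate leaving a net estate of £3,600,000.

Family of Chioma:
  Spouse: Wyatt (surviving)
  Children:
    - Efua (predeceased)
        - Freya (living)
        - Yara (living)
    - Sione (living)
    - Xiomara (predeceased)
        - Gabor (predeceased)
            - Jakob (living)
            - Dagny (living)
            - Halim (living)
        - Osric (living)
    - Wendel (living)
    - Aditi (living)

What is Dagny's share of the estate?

The spouse counts as an additional share at the children's level, so there are 6 primary shares of £600,000. Wyatt takes one such share (£600,000).
The children's combined portion (£3,000,000) is divided into 5 shares of £600,000: Sione, Wendel, and Aditi each take £600,000; Efua's £600,000 share passes to Efua's issue; Xiomara's £600,000 share passes to Xiomara's issue.
Efua's share (£600,000) is divided into 2 shares of £300,000: Freya and Yara each take £300,000.
Xiomara's share (£600,000) is divided into 2 shares of £300,000: Osric takes £300,000; Gabor's £300,000 share passes to Gabor's issue.
Gabor's share (£300,000) is divided into 3 shares of £100,000: Jakob, Dagny, and Halim each take £100,000.

Dagny receives £100,000.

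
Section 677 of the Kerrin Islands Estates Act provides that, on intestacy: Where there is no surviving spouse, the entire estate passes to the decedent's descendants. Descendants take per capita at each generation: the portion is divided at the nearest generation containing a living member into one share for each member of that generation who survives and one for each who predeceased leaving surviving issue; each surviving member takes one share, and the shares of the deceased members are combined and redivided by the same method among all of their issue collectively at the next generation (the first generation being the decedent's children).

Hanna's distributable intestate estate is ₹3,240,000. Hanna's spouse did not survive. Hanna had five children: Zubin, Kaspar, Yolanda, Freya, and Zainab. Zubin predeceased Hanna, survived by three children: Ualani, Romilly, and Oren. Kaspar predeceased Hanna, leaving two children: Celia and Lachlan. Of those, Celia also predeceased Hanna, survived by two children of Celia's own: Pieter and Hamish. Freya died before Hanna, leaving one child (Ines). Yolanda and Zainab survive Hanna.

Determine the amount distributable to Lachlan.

Lachlan receives ₹324,000.

The entire ₹3,240,000 passes to the descendants.
That amount (₹3,240,000) is divided at the children's generation into 5 shares of ₹648,000. Yolanda and Zainab each take ₹648,000. The 3 shares of the deceased (Zubin, Kaspar, and Freya) are combined into a pool of ₹1,944,000.
That pool (₹1,944,000) is divided at the grandchildren's generation into 6 shares of ₹324,000. Ualani, Romilly, Oren, Lachlan, and Ines each take ₹324,000. The remaining share for the deceased Celia (₹324,000) is carried to the next generation.
That pool (₹324,000) is divided at the great-grandchildren's generation equally among Pieter and Hamish: ₹162,000 each.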